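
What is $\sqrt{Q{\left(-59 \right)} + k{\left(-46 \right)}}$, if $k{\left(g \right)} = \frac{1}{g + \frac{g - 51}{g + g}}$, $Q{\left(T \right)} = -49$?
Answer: $\frac{3 i \sqrt{93132605}}{4135} \approx 7.0016 i$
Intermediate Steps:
$k{\left(g \right)} = \frac{1}{g + \frac{-51 + g}{2 g}}$
$\sqrt{Q{\left(-59 \right)} + k{\left(-46 \right)}} = \sqrt{-49 + 2 \left(-46\right) \frac{1}{-51 - 46 + 2 \left(-46\right)^{2}}} = \sqrt{-49 + 2 \left(-46\right) \frac{1}{-51 - 46 + 2 \cdot 2116}} = \sqrt{-49 + 2 \left(-46\right) \frac{1}{-51 - 46 + 4232}} = \sqrt{-49 + 2 \left(-46\right) \frac{1}{4135}} = \sqrt{-49 - \frac{92}{4135}} = \sqrt{- \frac{202707}{4135}} = \frac{3 i \sqrt{93132605}}{4135}$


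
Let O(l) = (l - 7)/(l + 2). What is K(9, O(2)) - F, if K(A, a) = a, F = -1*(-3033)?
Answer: -12137/4 ≈ -3034.3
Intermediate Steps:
O(l) = (-7 + l)/(2 + l)
F = 3033
K(9, O(2)) - F = (-7 + 2)/(2 + 2) - 1*3033 = -5/4 - 3033 = -12137/4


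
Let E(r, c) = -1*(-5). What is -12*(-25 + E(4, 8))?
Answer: 240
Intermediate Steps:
E(r, c) = 5
-12*(-25 + E(4, 8)) = -12*(-25 + 5) = -12*(-20) = 240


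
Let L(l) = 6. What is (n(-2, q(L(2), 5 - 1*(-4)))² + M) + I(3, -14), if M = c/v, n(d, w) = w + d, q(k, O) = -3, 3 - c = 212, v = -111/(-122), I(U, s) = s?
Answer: -24277/111 ≈ -218.71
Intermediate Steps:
v = 111/122 (v = -111*(-1/122) = 111/122 ≈ 0.90984)
c = -209 (c = 3 - 1*212 = 3 - 212 = -209)
n(d, w) = d + w
M = -25498/111 (M = -209/111/122 = -209*122/111 = -25498/111 ≈ -229.71)
(n(-2, q(L(2), 5 - 1*(-4)))² + M) + I(3, -14) = ((-2 - 3)² - 25498/111) - 14 = ((-5)² - 25498/111) - 14 = (25 - 25498/111) - 14 = -22723/111 - 14 = -24277/111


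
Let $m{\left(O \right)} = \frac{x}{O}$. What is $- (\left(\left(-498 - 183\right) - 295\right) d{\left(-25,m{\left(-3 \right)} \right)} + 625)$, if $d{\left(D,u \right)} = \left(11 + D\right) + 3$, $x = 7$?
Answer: $-11361$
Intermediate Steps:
$m{\left(O \right)} = \frac{7}{O}$
$d{\left(D,u \right)} = 14 + D$
$- (\left(\left(-498 - 183\right) - 295\right) d{\left(-25,m{\left(-3 \right)} \right)} + 625) = - (\left(\left(-498 - 183\right) - 295\right) \left(14 - 25\right) + 625) = - (\left(-681 - 295\right) \left(-11\right) + 625) = - (\left(-976\right) \left(-11\right) + 625) = - (10736 + 625) = \left(-1\right) 11361 = -11361$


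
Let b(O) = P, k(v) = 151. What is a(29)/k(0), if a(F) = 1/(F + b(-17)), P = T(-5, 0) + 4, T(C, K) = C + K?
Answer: 1/4228 ≈ 0.00023652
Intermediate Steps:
P = -1 (P = (-5 + 0) + 4 = -5 + 4 = -1)
b(O) = -1
a(F) = 1/(-1 + F) (a(F) = 1/(F - 1) = 1/(-1 + F))
a(29)/k(0) = 1/((-1 + 29)*151) = (1/151)/28 = (1/28)*(1/151) = 1/4228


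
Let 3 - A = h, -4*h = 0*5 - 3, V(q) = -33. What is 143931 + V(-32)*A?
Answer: 575427/4 ≈ 1.4386e+5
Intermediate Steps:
h = 3/4 (h = -(0*5 - 3)/4 = -(0 - 3)/4 = -1/4*(-3) = 3/4 ≈ 0.75000)
A = 9/4 (A = 3 - 1*3/4 = 3 - 3/4 = 9/4 ≈ 2.2500)
143931 + V(-32)*A = 143931 - 33*9/4 = 143931 - 297/4 = 575427/4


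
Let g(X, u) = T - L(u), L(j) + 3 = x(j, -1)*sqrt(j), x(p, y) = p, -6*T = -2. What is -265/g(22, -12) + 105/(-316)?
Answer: 45*(-84*sqrt(3) + 2803*I)/(316*(-5*I + 36*sqrt(3))) ≈ -0.8402 + 6.3342*I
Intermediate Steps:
T = 1/3 (T = -1/6*(-2) = 1/3 ≈ 0.33333)
L(j) = -3 + j**(3/2) (L(j) = -3 + j*sqrt(j) = -3 + j**(3/2))
g(X, u) = 10/3 - u**(3/2) (g(X, u) = 1/3 - (-3 + u**(3/2)) = 1/3 + (3 - u**(3/2)) = 10/3 - u**(3/2))
-265/g(22, -12) + 105/(-316) = -265/(10/3 - (-12)**(3/2)) + 105/(-316) = -265/(10/3 - (-24)*I*sqrt(3)) + 105*(-1/316) = -265/(10/3 + 24*I*sqrt(3)) - 105/316 = -105/316 - 265/(10/3 + 24*I*sqrt(3))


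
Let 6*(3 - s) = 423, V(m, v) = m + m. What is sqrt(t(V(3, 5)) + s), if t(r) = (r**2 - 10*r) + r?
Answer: 3*I*sqrt(38)/2 ≈ 9.2466*I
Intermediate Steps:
V(m, v) = 2*m
s = -135/2 (s = 3 - 1/6*423 = 3 - 141/2 = -135/2 ≈ -67.500)
t(r) = r**2 - 9*r
sqrt(t(V(3, 5)) + s) = sqrt((2*3)*(-9 + 2*3) - 135/2) = sqrt(6*(-9 + 6) - 135/2) = sqrt(6*(-3) - 135/2) = sqrt(-18 - 135/2) = sqrt(-171/2) = 3*I*sqrt(38)/2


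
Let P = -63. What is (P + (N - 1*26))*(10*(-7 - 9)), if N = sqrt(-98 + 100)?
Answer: 14240 - 160*sqrt(2) ≈ 14014.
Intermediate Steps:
N = sqrt(2) ≈ 1.4142
(P + (N - 1*26))*(10*(-7 - 9)) = (-63 + (sqrt(2) - 1*26))*(10*(-7 - 9)) = (-63 + (sqrt(2) - 26))*(10*(-16)) = (-63 + (-26 + sqrt(2)))*(-160) = (-89 + sqrt(2))*(-160) = 14240 - 160*sqrt(2)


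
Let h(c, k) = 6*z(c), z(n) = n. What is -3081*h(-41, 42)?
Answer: 757926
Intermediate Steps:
h(c, k) = 6*c
-3081*h(-41, 42) = -18486*(-41) = -3081*(-246) = 757926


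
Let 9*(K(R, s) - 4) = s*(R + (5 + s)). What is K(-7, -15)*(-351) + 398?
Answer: -10951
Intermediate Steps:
K(R, s) = 4 + s*(5 + R + s)/9 (K(R, s) = 4 + (s*(R + (5 + s)))/9 = 4 + (s*(5 + R + s))/9 = 4 + s*(5 + R + s)/9)
K(-7, -15)*(-351) + 398 = (4 + (⅑)*(-15)² + (5/9)*(-15) + (⅑)*(-7)*(-15))*(-351) + 398 = (4 + (⅑)*225 - 25/3 + 35/3)*(-351) + 398 = (4 + 25 - 25/3 + 35/3)*(-351) + 398 = (97/3)*(-351) + 398 = -11349 + 398 = -10951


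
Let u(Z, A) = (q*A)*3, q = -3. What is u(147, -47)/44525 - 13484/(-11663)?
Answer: 605308549/519295075 ≈ 1.1656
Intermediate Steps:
u(Z, A) = -9*A (u(Z, A) = -3*A*3 = -9*A)
u(147, -47)/44525 - 13484/(-11663) = -9*(-47)/44525 - 13484/(-11663) = 423*(1/44525) - 13484*(-1/11663) = 423/44525 + 13484/11663 = 605308549/519295075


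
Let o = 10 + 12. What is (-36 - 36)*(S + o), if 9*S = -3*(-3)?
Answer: -1656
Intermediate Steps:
o = 22
S = 1 (S = (-3*(-3))/9 = (⅑)*9 = 1)
(-36 - 36)*(S + o) = (-36 - 36)*(1 + 22) = -72*23 = -1656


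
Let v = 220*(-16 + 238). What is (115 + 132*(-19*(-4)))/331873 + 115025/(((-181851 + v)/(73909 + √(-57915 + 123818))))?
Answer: -2821378039431308/44142759603 - 115025*√65903/133011 ≈ -64137.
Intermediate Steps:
v = 48840 (v = 220*222 = 48840)
(115 + 132*(-19*(-4)))/331873 + 115025/(((-181851 + v)/(73909 + √(-57915 + 123818)))) = (115 + 132*(-19*(-4)))/331873 + 115025/(((-181851 + 48840)/(73909 + √(-57915 + 123818)))) = (115 + 132*76)*(1/331873) + 115025/((-133011/(73909 + √65903))) = (115 + 10032)*(1/331873) + 115025*(-73909/133011 - √65903/133011) = 10147*(1/331873) + (-8501382725/133011 - 115025*√65903/133011) = 10147/331873 + (-8501382725/133011 - 115025*√65903/133011) = -2821378039431308/44142759603 - 115025*√65903/133011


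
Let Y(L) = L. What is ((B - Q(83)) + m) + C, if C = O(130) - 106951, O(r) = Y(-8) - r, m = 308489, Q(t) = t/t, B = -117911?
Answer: 83488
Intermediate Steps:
Q(t) = 1
O(r) = -8 - r
C = -107089 (C = (-8 - 1*130) - 106951 = (-8 - 130) - 106951 = -138 - 106951 = -107089)
((B - Q(83)) + m) + C = ((-117911 - 1*1) + 308489) - 107089 = ((-117911 - 1) + 308489) - 107089 = (-117912 + 308489) - 107089 = 190577 - 107089 = 83488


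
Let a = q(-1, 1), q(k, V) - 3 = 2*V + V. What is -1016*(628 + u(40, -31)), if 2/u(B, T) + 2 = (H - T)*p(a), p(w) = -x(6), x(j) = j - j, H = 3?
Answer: -637032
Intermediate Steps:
q(k, V) = 3 + 3*V (q(k, V) = 3 + (2*V + V) = 3 + 3*V)
a = 6 (a = 3 + 3*1 = 3 + 3 = 6)
x(j) = 0
p(w) = 0 (p(w) = -1*0 = 0)
u(B, T) = -1 (u(B, T) = 2/(-2 + (3 - T)*0) = 2/(-2 + 0) = 2/(-2) = 2*(-½) = -1)
-1016*(628 + u(40, -31)) = -1016*(628 - 1) = -1016*627 = -637032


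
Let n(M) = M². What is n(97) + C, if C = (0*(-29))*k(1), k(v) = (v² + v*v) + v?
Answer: 9409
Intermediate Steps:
k(v) = v + 2*v² (k(v) = (v² + v²) + v = 2*v² + v = v + 2*v²)
C = 0 (C = (0*(-29))*(1*(1 + 2*1)) = 0*(1*(1 + 2)) = 0*(1*3) = 0*3 = 0)
n(97) + C = 97² + 0 = 9409 + 0 = 9409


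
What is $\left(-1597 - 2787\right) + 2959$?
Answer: $-1425$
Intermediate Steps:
$\left(-1597 - 2787\right) + 2959 = -4384 + 2959 = -1425$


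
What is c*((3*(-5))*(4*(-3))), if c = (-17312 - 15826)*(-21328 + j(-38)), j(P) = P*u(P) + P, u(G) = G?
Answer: 118831542480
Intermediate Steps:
j(P) = P + P**2 (j(P) = P*P + P = P**2 + P = P + P**2)
c = 660175236 (c = (-17312 - 15826)*(-21328 - 38*(1 - 38)) = -33138*(-21328 - 38*(-37)) = -33138*(-21328 + 1406) = -33138*(-19922) = 660175236)
c*((3*(-5))*(4*(-3))) = 660175236*((3*(-5))*(4*(-3))) = 660175236*(-15*(-12)) = 660175236*180 = 118831542480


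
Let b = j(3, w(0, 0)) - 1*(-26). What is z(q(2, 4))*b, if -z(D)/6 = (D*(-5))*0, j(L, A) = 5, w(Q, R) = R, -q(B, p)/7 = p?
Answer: 0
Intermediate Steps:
q(B, p) = -7*p
z(D) = 0 (z(D) = -6*D*(-5)*0 = -6*(-5*D)*0 = -6*0 = 0)
b = 31 (b = 5 - 1*(-26) = 5 + 26 = 31)
z(q(2, 4))*b = 0*31 = 0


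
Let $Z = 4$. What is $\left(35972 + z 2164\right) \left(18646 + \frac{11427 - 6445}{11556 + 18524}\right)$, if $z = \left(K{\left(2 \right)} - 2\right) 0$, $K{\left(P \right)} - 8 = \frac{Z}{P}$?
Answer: $\frac{53659189589}{80} \approx 6.7074 \cdot 10^{8}$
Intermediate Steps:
$K{\left(P \right)} = 8 + \frac{4}{P}$
$z = 0$ ($z = \left(\left(8 + \frac{4}{2}\right) - 2\right) 0 = \left(\left(8 + 4 \cdot \frac{1}{2}\right) - 2\right) 0 = \left(\left(8 + 2\right) - 2\right) 0 = \left(10 - 2\right) 0 = 8 \cdot 0 = 0$)
$\left(35972 + z 2164\right) \left(18646 + \frac{11427 - 6445}{11556 + 18524}\right) = \left(35972 + 0 \cdot 2164\right) \left(18646 + \frac{11427 - 6445}{11556 + 18524}\right) = \left(35972 + 0\right) \left(18646 + \frac{4982}{30080}\right) = 35972 \left(18646 + 4982 \cdot \frac{1}{30080}\right) = 35972 \left(18646 + \frac{53}{320}\right) = 35972 \cdot \frac{5966773}{320} = \frac{53659189589}{80}$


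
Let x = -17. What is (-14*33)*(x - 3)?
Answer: 9240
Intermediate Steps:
(-14*33)*(x - 3) = (-14*33)*(-17 - 3) = -462*(-20) = 9240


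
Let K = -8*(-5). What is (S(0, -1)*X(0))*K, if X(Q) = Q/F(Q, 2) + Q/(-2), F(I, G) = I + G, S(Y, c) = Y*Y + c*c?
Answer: 0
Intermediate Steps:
S(Y, c) = Y² + c²
F(I, G) = G + I
X(Q) = -Q/2 + Q/(2 + Q) (X(Q) = Q/(2 + Q) + Q/(-2) = Q/(2 + Q) + Q*(-½) = Q/(2 + Q) - Q/2 = -Q/2 + Q/(2 + Q))
K = 40
(S(0, -1)*X(0))*K = ((0² + (-1)²)*(-1*0²/(4 + 2*0)))*40 = ((0 + 1)*(-1*0/(4 + 0)))*40 = (1*(-1*0/4))*40 = (1*(-1*0*¼))*40 = (1*0)*40 = 0*40 = 0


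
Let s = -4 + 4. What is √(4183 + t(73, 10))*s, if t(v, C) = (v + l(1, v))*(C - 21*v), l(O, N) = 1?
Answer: 0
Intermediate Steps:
t(v, C) = (1 + v)*(C - 21*v) (t(v, C) = (v + 1)*(C - 21*v) = (1 + v)*(C - 21*v))
s = 0
√(4183 + t(73, 10))*s = √(4183 + (10 - 21*73 - 21*73² + 10*73))*0 = √(4183 + (10 - 1533 - 21*5329 + 730))*0 = √(4183 + (10 - 1533 - 111909 + 730))*0 = √(4183 - 112702)*0 = √(-108519)*0 = (I*√108519)*0 = 0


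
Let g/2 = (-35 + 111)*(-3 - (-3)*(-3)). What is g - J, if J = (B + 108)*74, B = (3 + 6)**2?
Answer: -15810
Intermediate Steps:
B = 81 (B = 9**2 = 81)
g = -1824 (g = 2*((-35 + 111)*(-3 - (-3)*(-3))) = 2*(76*(-3 - 3*3)) = 2*(76*(-3 - 9)) = 2*(76*(-12)) = 2*(-912) = -1824)
J = 13986 (J = (81 + 108)*74 = 189*74 = 13986)
g - J = -1824 - 1*13986 = -1824 - 13986 = -15810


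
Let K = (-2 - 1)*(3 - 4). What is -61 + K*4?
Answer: -49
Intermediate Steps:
K = 3 (K = -3*(-1) = 3)
-61 + K*4 = -61 + 3*4 = -61 + 12 = -49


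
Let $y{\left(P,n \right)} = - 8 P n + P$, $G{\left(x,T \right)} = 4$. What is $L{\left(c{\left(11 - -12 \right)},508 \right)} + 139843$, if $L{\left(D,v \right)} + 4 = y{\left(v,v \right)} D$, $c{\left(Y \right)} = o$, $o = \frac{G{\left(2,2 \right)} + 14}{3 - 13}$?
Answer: $\frac{19275231}{5} \approx 3.855 \cdot 10^{6}$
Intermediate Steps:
$y{\left(P,n \right)} = P - 8 P n$ ($y{\left(P,n \right)} = - 8 P n + P = P - 8 P n$)
$o = - \frac{9}{5}$ ($o = \frac{4 + 14}{3 - 13} = \frac{18}{-10} = 18 \left(- \frac{1}{10}\right) = - \frac{9}{5} \approx -1.8$)
$c{\left(Y \right)} = - \frac{9}{5}$
$L{\left(D,v \right)} = -4 + D v \left(1 - 8 v\right)$ ($L{\left(D,v \right)} = -4 + v \left(1 - 8 v\right) D = -4 + D v \left(1 - 8 v\right)$)
$L{\left(c{\left(11 - -12 \right)},508 \right)} + 139843 = \left(-4 - \left(- \frac{9}{5}\right) 508 \left(-1 + 8 \cdot 508\right)\right) + 139843 = \left(-4 - \left(- \frac{9}{5}\right) 508 \left(-1 + 4064\right)\right) + 139843 = \left(-4 - \left(- \frac{9}{5}\right) 508 \cdot 4063\right) + 139843 = \left(-4 + \frac{18576036}{5}\right) + 139843 = \frac{18576016}{5} + 139843 = \frac{19275231}{5}$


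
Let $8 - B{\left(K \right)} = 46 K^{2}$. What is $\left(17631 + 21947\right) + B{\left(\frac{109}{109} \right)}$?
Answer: $39540$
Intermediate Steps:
$B{\left(K \right)} = 8 - 46 K^{2}$
$\left(17631 + 21947\right) + B{\left(\frac{109}{109} \right)} = \left(17631 + 21947\right) + \left(8 - 46 \left(\frac{109}{109}\right)^{2}\right) = 39578 + \left(8 - 46 \left(109 \cdot \frac{1}{109}\right)^{2}\right) = 39578 + \left(8 - 46 \cdot 1^{2}\right) = 39578 + \left(8 - 46\right) = 39578 - 38 = 39540$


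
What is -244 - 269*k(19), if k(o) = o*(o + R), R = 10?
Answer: -148463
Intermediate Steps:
k(o) = o*(10 + o) (k(o) = o*(o + 10) = o*(10 + o))
-244 - 269*k(19) = -244 - 5111*(10 + 19) = -244 - 5111*29 = -244 - 269*551 = -244 - 148219 = -148463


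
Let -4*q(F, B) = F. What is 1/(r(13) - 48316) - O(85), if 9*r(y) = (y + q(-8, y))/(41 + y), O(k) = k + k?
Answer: -1330621952/7827187 ≈ -170.00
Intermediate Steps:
q(F, B) = -F/4
O(k) = 2*k
r(y) = (2 + y)/(9*(41 + y)) (r(y) = ((y - ¼*(-8))/(41 + y))/9 = ((y + 2)/(41 + y))/9 = ((2 + y)/(41 + y))/9 = (2 + y)/(9*(41 + y)))
1/(r(13) - 48316) - O(85) = 1/((2 + 13)/(9*(41 + 13)) - 48316) - 2*85 = 1/((⅑)*15/54 - 48316) - 1*170 = 1/((⅑)*(1/54)*15 - 48316) - 170 = 1/(5/162 - 48316) - 170 = 1/(-7827187/162) - 170 = -162/7827187 - 170 = -1330621952/7827187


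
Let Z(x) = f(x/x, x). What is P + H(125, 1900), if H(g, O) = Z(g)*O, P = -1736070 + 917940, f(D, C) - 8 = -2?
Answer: -806730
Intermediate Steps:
f(D, C) = 6 (f(D, C) = 8 - 2 = 6)
Z(x) = 6
P = -818130
H(g, O) = 6*O
P + H(125, 1900) = -818130 + 6*1900 = -818130 + 11400 = -806730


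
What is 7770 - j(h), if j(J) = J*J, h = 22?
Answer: 7286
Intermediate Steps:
j(J) = J²
7770 - j(h) = 7770 - 1*22² = 7770 - 1*484 = 7770 - 484 = 7286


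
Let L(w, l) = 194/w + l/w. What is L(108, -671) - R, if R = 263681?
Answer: -3164225/12 ≈ -2.6369e+5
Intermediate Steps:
L(108, -671) - R = (194 - 671)/108 - 1*263681 = (1/108)*(-477) - 263681 = -53/12 - 263681 = -3164225/12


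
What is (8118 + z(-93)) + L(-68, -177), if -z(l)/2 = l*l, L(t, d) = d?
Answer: -9357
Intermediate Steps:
z(l) = -2*l² (z(l) = -2*l*l = -2*l²)
(8118 + z(-93)) + L(-68, -177) = (8118 - 2*(-93)²) - 177 = (8118 - 2*8649) - 177 = (8118 - 17298) - 177 = -9180 - 177 = -9357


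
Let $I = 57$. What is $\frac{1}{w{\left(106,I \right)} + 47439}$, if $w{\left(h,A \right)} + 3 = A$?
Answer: $\frac{1}{47493} \approx 2.1056 \cdot 10^{-5}$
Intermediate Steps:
$w{\left(h,A \right)} = -3 + A$
$\frac{1}{w{\left(106,I \right)} + 47439} = \frac{1}{\left(-3 + 57\right) + 47439} = \frac{1}{54 + 47439} = \frac{1}{47493}$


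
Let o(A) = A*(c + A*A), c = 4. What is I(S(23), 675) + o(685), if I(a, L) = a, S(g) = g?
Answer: 321421888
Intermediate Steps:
o(A) = A*(4 + A²) (o(A) = A*(4 + A*A) = A*(4 + A²))
I(S(23), 675) + o(685) = 23 + 685*(4 + 685²) = 23 + 685*(4 + 469225) = 23 + 685*469229 = 23 + 321421865 = 321421888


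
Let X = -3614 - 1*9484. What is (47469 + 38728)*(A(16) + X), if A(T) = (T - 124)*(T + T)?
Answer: -1426905138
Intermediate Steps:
X = -13098 (X = -3614 - 9484 = -13098)
A(T) = 2*T*(-124 + T) (A(T) = (-124 + T)*(2*T) = 2*T*(-124 + T))
(47469 + 38728)*(A(16) + X) = (47469 + 38728)*(2*16*(-124 + 16) - 13098) = 86197*(2*16*(-108) - 13098) = 86197*(-3456 - 13098) = 86197*(-16554) = -1426905138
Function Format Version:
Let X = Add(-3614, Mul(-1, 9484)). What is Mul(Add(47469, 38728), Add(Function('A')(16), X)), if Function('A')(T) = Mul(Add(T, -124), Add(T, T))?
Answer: -1426905138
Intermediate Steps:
X = -13098 (X = Add(-3614, -9484) = -13098)
Function('A')(T) = Mul(2, T, Add(-124, T)) (Function('A')(T) = Mul(Add(-124, T), Mul(2, T)) = Mul(2, T, Add(-124, T)))
Mul(Add(47469, 38728), Add(Function('A')(16), X)) = Mul(Add(47469, 38728), Add(Mul(2, 16, Add(-124, 16)), -13098)) = Mul(86197, Add(Mul(2, 16, -108), -13098)) = Mul(86197, Add(-3456, -13098)) = Mul(86197, -16554) = -1426905138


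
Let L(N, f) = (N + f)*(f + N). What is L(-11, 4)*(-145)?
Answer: -7105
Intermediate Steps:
L(N, f) = (N + f)² (L(N, f) = (N + f)*(N + f) = (N + f)²)
L(-11, 4)*(-145) = (-11 + 4)²*(-145) = (-7)²*(-145) = 49*(-145) = -7105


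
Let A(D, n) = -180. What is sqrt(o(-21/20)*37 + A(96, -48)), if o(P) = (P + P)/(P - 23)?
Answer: I*sqrt(29874)/13 ≈ 13.295*I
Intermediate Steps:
o(P) = 2*P/(-23 + P) (o(P) = (2*P)/(-23 + P) = 2*P/(-23 + P))
sqrt(o(-21/20)*37 + A(96, -48)) = sqrt((2*(-21/20)/(-23 - 21/20))*37 - 180) = sqrt((2*(-21/20)/(-481/20))*37 - 180) = sqrt((2*(-21/20)*(-20/481))*37 - 180) = sqrt((42/481)*37 - 180) = sqrt(42/13 - 180) = sqrt(-2298/13) = I*sqrt(29874)/13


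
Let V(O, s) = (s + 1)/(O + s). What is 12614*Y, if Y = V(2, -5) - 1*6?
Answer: -176596/3 ≈ -58865.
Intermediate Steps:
V(O, s) = (1 + s)/(O + s)
Y = -14/3 (Y = (1 - 5)/(2 - 5) - 1*6 = -4/(-3) - 6 = -⅓*(-4) - 6 = 4/3 - 6 = -14/3 ≈ -4.6667)
12614*Y = 12614*(-14/3) = -176596/3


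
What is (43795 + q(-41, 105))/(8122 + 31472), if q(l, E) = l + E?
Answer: 43859/39594 ≈ 1.1077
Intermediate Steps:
q(l, E) = E + l
(43795 + q(-41, 105))/(8122 + 31472) = (43795 + (105 - 41))/(8122 + 31472) = (43795 + 64)/39594 = 43859*(1/39594) = 43859/39594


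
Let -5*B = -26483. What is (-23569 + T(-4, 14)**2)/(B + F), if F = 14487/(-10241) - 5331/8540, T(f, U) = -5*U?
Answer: -21204623580/6013668449 ≈ -3.5261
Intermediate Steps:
B = 26483/5 (B = -1/5*(-26483) = 26483/5 ≈ 5296.6)
F = -2315763/1135820 (F = 14487*(-1/10241) - 5331*1/8540 = -1317/931 - 5331/8540 = -2315763/1135820 ≈ -2.0388)
(-23569 + T(-4, 14)**2)/(B + F) = (-23569 + (-5*14)**2)/(26483/5 - 2315763/1135820) = (-23569 + (-70)**2)/(6013668449/1135820) = (-23569 + 4900)*(1135820/6013668449) = -18669*1135820/6013668449 = -21204623580/6013668449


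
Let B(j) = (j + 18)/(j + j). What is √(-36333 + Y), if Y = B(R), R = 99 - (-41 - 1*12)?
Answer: I*√209856178/76 ≈ 190.61*I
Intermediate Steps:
R = 152 (R = 99 - (-41 - 12) = 99 - 1*(-53) = 99 + 53 = 152)
B(j) = (18 + j)/(2*j) (B(j) = (18 + j)/((2*j)) = (18 + j)*(1/(2*j)) = (18 + j)/(2*j))
Y = 85/152 (Y = (½)*(18 + 152)/152 = (½)*(1/152)*170 = 85/152 ≈ 0.55921)
√(-36333 + Y) = √(-36333 + 85/152) = √(-5522531/152) = I*√209856178/76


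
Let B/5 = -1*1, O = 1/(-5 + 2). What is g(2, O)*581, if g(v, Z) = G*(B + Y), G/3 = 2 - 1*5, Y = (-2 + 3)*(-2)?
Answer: 36603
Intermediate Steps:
O = -⅓ (O = 1/(-3) = -⅓ ≈ -0.33333)
Y = -2 (Y = 1*(-2) = -2)
B = -5 (B = 5*(-1*1) = 5*(-1) = -5)
G = -9 (G = 3*(2 - 1*5) = 3*(2 - 5) = 3*(-3) = -9)
g(v, Z) = 63 (g(v, Z) = -9*(-5 - 2) = -9*(-7) = 63)
g(2, O)*581 = 63*581 = 36603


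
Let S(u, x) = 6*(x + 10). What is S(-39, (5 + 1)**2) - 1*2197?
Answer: -1921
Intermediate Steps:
S(u, x) = 60 + 6*x (S(u, x) = 6*(10 + x) = 60 + 6*x)
S(-39, (5 + 1)**2) - 1*2197 = (60 + 6*(5 + 1)**2) - 1*2197 = (60 + 6*6**2) - 2197 = (60 + 6*36) - 2197 = (60 + 216) - 2197 = 276 - 2197 = -1921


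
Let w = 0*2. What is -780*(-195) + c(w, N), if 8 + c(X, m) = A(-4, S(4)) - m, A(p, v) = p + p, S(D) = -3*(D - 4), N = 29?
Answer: 152055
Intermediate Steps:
S(D) = 12 - 3*D (S(D) = -3*(-4 + D) = 12 - 3*D)
A(p, v) = 2*p
w = 0
c(X, m) = -16 - m (c(X, m) = -8 + (2*(-4) - m) = -8 + (-8 - m) = -16 - m)
-780*(-195) + c(w, N) = -780*(-195) + (-16 - 1*29) = 152100 + (-16 - 29) = 152100 - 45 = 152055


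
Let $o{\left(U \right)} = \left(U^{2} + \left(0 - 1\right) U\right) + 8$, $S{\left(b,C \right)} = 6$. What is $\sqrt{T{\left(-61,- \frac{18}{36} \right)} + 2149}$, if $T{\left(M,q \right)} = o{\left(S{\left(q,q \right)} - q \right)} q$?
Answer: $\frac{\sqrt{34034}}{4} \approx 46.121$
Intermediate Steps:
$o{\left(U \right)} = 8 + U^{2} - U$ ($o{\left(U \right)} = \left(U^{2} - U\right) + 8 = 8 + U^{2} - U$)
$T{\left(M,q \right)} = q \left(2 + q + \left(6 - q\right)^{2}\right)$ ($T{\left(M,q \right)} = \left(8 + \left(6 - q\right)^{2} - \left(6 - q\right)\right) q = \left(8 + \left(6 - q\right)^{2} + \left(-6 + q\right)\right) q = \left(2 + q + \left(6 - q\right)^{2}\right) q = q \left(2 + q + \left(6 - q\right)^{2}\right)$)
$\sqrt{T{\left(-61,- \frac{18}{36} \right)} + 2149} = \sqrt{- \frac{18}{36} \left(2 - \frac{18}{36} + \left(-6 - \frac{18}{36}\right)^{2}\right) + 2149} = \sqrt{\left(-18\right) \frac{1}{36} \left(2 - \frac{1}{2} + \left(-6 - \frac{1}{2}\right)^{2}\right) + 2149} = \sqrt{- \frac{2 - \frac{1}{2} + \left(-6 - \frac{1}{2}\right)^{2}}{2} + 2149} = \sqrt{- \frac{2 - \frac{1}{2} + \left(- \frac{13}{2}\right)^{2}}{2} + 2149} = \sqrt{- \frac{2 - \frac{1}{2} + \frac{169}{4}}{2} + 2149} = \sqrt{\left(- \frac{1}{2}\right) \frac{175}{4} + 2149} = \sqrt{- \frac{175}{8} + 2149} = \sqrt{\frac{17017}{8}} = \frac{\sqrt{34034}}{4}$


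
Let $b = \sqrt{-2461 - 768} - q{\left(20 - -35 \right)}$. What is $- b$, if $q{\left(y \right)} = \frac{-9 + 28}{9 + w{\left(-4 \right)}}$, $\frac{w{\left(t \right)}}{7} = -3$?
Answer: $- \frac{19}{12} - i \sqrt{3229} \approx -1.5833 - 56.824 i$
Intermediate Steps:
$w{\left(t \right)} = -21$ ($w{\left(t \right)} = 7 \left(-3\right) = -21$)
$q{\left(y \right)} = - \frac{19}{12}$ ($q{\left(y \right)} = \frac{-9 + 28}{9 - 21} = \frac{19}{-12} = 19 \left(- \frac{1}{12}\right) = - \frac{19}{12}$)
$b = \frac{19}{12} + i \sqrt{3229}$ ($b = \sqrt{-2461 - 768} - - \frac{19}{12} = \sqrt{-3229} + \frac{19}{12} = i \sqrt{3229} + \frac{19}{12} = \frac{19}{12} + i \sqrt{3229} \approx 1.5833 + 56.824 i$)
$- b = - (\frac{19}{12} + i \sqrt{3229}) = - \frac{19}{12} - i \sqrt{3229}$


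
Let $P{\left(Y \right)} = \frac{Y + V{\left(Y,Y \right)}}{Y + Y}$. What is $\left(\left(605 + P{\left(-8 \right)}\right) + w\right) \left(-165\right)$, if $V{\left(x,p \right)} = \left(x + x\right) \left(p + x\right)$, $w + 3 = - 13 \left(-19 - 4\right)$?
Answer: $- \frac{292215}{2} \approx -1.4611 \cdot 10^{5}$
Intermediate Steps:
$w = 296$ ($w = -3 - 13 \left(-19 - 4\right) = -3 - -299 = -3 + 299 = 296$)
$V{\left(x,p \right)} = 2 x \left(p + x\right)$
$P{\left(Y \right)} = \frac{Y + 4 Y^{2}}{2 Y}$ ($P{\left(Y \right)} = \frac{Y + 2 Y \left(Y + Y\right)}{Y + Y} = \frac{Y + 2 Y 2 Y}{2 Y} = \left(Y + 4 Y^{2}\right) \frac{1}{2 Y} = \frac{Y + 4 Y^{2}}{2 Y}$)
$\left(\left(605 + P{\left(-8 \right)}\right) + w\right) \left(-165\right) = \left(\left(605 + \left(\frac{1}{2} + 2 \left(-8\right)\right)\right) + 296\right) \left(-165\right) = \left(\left(605 + \left(\frac{1}{2} - 16\right)\right) + 296\right) \left(-165\right) = \left(\left(605 - \frac{31}{2}\right) + 296\right) \left(-165\right) = \left(\frac{1179}{2} + 296\right) \left(-165\right) = \frac{1771}{2} \left(-165\right) = - \frac{292215}{2}$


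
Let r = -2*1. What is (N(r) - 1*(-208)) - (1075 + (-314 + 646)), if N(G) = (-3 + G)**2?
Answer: -1174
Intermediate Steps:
r = -2
(N(r) - 1*(-208)) - (1075 + (-314 + 646)) = ((-3 - 2)**2 - 1*(-208)) - (1075 + (-314 + 646)) = ((-5)**2 + 208) - (1075 + 332) = (25 + 208) - 1*1407 = 233 - 1407 = -1174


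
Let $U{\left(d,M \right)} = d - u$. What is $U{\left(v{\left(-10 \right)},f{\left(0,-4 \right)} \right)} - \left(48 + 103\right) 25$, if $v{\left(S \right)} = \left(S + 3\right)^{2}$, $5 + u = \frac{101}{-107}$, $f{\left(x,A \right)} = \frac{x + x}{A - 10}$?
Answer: $- \frac{398046}{107} \approx -3720.1$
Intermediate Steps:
$f{\left(x,A \right)} = \frac{2 x}{-10 + A}$
$u = - \frac{636}{107}$ ($u = -5 + \frac{101}{-107} = -5 + 101 \left(- \frac{1}{107}\right) = -5 - \frac{101}{107} = - \frac{636}{107} \approx -5.9439$)
$v{\left(S \right)} = \left(3 + S\right)^{2}$
$U{\left(d,M \right)} = \frac{636}{107} + d$ ($U{\left(d,M \right)} = d - - \frac{636}{107} = d + \frac{636}{107} = \frac{636}{107} + d$)
$U{\left(v{\left(-10 \right)},f{\left(0,-4 \right)} \right)} - \left(48 + 103\right) 25 = \left(\frac{636}{107} + \left(3 - 10\right)^{2}\right) - \left(48 + 103\right) 25 = \left(\frac{636}{107} + \left(-7\right)^{2}\right) - 151 \cdot 25 = \left(\frac{636}{107} + 49\right) - 3775 = \frac{5879}{107} - 3775 = - \frac{398046}{107}$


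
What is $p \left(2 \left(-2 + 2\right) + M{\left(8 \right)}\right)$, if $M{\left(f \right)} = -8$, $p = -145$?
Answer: $1160$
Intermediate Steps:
$p \left(2 \left(-2 + 2\right) + M{\left(8 \right)}\right) = - 145 \left(2 \left(-2 + 2\right) - 8\right) = - 145 \left(2 \cdot 0 - 8\right) = - 145 \left(0 - 8\right) = \left(-145\right) \left(-8\right) = 1160$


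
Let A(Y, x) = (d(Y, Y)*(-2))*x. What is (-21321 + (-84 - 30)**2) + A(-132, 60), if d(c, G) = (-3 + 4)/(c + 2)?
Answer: -108213/13 ≈ -8324.1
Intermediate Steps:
d(c, G) = 1/(2 + c)
A(Y, x) = -2*x/(2 + Y) (A(Y, x) = (-2/(2 + Y))*x = -2*x/(2 + Y))
(-21321 + (-84 - 30)**2) + A(-132, 60) = (-21321 + (-84 - 30)**2) - 2*60/(2 - 132) = (-21321 + (-114)**2) - 2*60/(-130) = (-21321 + 12996) - 2*60*(-1/130) = -8325 + 12/13 = -108213/13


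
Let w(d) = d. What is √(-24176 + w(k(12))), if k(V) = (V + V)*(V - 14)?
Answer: 4*I*√1514 ≈ 155.64*I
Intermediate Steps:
k(V) = 2*V*(-14 + V) (k(V) = (2*V)*(-14 + V) = 2*V*(-14 + V))
√(-24176 + w(k(12))) = √(-24176 + 2*12*(-14 + 12)) = √(-24176 + 2*12*(-2)) = √(-24176 - 48) = √(-24224) = 4*I*√1514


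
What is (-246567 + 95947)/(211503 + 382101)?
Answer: -37655/148401 ≈ -0.25374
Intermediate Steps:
(-246567 + 95947)/(211503 + 382101) = -150620/593604 = -150620*1/593604 = -37655/148401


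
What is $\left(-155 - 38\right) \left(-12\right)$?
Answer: $2316$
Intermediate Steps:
$\left(-155 - 38\right) \left(-12\right) = \left(-193\right) \left(-12\right) = 2316$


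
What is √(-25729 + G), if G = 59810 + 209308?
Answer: √243389 ≈ 493.34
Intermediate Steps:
G = 269118
√(-25729 + G) = √(-25729 + 269118) = √243389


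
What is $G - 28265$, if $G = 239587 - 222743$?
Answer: $-11421$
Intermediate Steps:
$G = 16844$ ($G = 239587 - 222743 = 16844$)
$G - 28265 = 16844 - 28265 = -11421$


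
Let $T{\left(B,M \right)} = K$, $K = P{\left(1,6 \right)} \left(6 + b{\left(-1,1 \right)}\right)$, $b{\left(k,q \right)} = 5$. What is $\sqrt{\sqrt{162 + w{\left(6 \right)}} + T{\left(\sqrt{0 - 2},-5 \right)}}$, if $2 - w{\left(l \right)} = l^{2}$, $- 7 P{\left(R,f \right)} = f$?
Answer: $\frac{\sqrt{-462 + 392 \sqrt{2}}}{7} \approx 1.373$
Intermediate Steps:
$P{\left(R,f \right)} = - \frac{f}{7}$
$w{\left(l \right)} = 2 - l^{2}$
$K = - \frac{66}{7}$ ($K = \left(- \frac{1}{7}\right) 6 \left(6 + 5\right) = \left(- \frac{6}{7}\right) 11 = - \frac{66}{7} \approx -9.4286$)
$T{\left(B,M \right)} = - \frac{66}{7}$
$\sqrt{\sqrt{162 + w{\left(6 \right)}} + T{\left(\sqrt{0 - 2},-5 \right)}} = \sqrt{\sqrt{162 + \left(2 - 6^{2}\right)} - \frac{66}{7}} = \sqrt{\sqrt{162 + \left(2 - 36\right)} - \frac{66}{7}} = \sqrt{\sqrt{162 - 34} - \frac{66}{7}} = \sqrt{\sqrt{128} - \frac{66}{7}} = \sqrt{8 \sqrt{2} - \frac{66}{7}} = \sqrt{- \frac{66}{7} + 8 \sqrt{2}}$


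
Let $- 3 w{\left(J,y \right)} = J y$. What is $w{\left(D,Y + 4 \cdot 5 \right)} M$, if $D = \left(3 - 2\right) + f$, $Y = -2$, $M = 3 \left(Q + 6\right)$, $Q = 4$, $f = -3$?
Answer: $360$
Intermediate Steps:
$M = 30$ ($M = 3 \left(4 + 6\right) = 3 \cdot 10 = 30$)
$D = -2$ ($D = \left(3 - 2\right) - 3 = 1 - 3 = -2$)
$w{\left(J,y \right)} = - \frac{J y}{3}$
$w{\left(D,Y + 4 \cdot 5 \right)} M = \left(- \frac{1}{3}\right) \left(-2\right) \left(-2 + 4 \cdot 5\right) 30 = \left(- \frac{1}{3}\right) \left(-2\right) \left(-2 + 20\right) 30 = \left(- \frac{1}{3}\right) \left(-2\right) 18 \cdot 30 = 12 \cdot 30 = 360$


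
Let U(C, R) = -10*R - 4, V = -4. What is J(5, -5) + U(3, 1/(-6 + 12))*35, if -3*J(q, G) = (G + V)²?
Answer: -676/3 ≈ -225.33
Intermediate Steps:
U(C, R) = -4 - 10*R
J(q, G) = -(-4 + G)²/3 (J(q, G) = -(G - 4)²/3 = -(-4 + G)²/3)
J(5, -5) + U(3, 1/(-6 + 12))*35 = -(-4 - 5)²/3 + (-4 - 10/(-6 + 12))*35 = -⅓*(-9)² + (-4 - 10/6)*35 = -⅓*81 + (-4 - 10*⅙)*35 = -27 + (-4 - 5/3)*35 = -27 - 17/3*35 = -27 - 595/3 = -676/3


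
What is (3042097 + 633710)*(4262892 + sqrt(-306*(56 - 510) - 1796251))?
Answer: 15669568253844 + 25730649*I*sqrt(33823) ≈ 1.567e+13 + 4.7321e+9*I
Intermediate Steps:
(3042097 + 633710)*(4262892 + sqrt(-306*(56 - 510) - 1796251)) = 3675807*(4262892 + sqrt(-306*(-454) - 1796251)) = 3675807*(4262892 + sqrt(138924 - 1796251)) = 3675807*(4262892 + sqrt(-1657327)) = 3675807*(4262892 + 7*I*sqrt(33823)) = 15669568253844 + 25730649*I*sqrt(33823)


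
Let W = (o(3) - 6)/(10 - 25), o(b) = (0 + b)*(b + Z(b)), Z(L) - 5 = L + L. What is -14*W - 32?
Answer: 8/5 ≈ 1.6000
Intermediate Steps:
Z(L) = 5 + 2*L (Z(L) = 5 + (L + L) = 5 + 2*L)
o(b) = b*(5 + 3*b) (o(b) = (0 + b)*(b + (5 + 2*b)) = b*(5 + 3*b))
W = -12/5 (W = (3*(5 + 3*3) - 6)/(10 - 25) = (3*(5 + 9) - 6)/(-15) = (3*14 - 6)*(-1/15) = (42 - 6)*(-1/15) = 36*(-1/15) = -12/5 ≈ -2.4000)
-14*W - 32 = -14*(-12/5) - 32 = 168/5 - 32 = 8/5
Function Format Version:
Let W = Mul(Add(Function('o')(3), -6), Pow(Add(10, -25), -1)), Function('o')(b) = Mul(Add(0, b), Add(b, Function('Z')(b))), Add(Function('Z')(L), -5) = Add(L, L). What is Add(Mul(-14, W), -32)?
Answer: Rational(8, 5) ≈ 1.6000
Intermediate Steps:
Function('Z')(L) = Add(5, Mul(2, L)) (Function('Z')(L) = Add(5, Add(L, L)) = Add(5, Mul(2, L)))
Function('o')(b) = Mul(b, Add(5, Mul(3, b))) (Function('o')(b) = Mul(Add(0, b), Add(b, Add(5, Mul(2, b)))) = Mul(b, Add(5, Mul(3, b))))
W = Rational(-12, 5) (W = Mul(Add(Mul(3, Add(5, Mul(3, 3))), -6), Pow(Add(10, -25), -1)) = Mul(Add(Mul(3, Add(5, 9)), -6), Pow(-15, -1)) = Mul(Add(Mul(3, 14), -6), Rational(-1, 15)) = Mul(Add(42, -6), Rational(-1, 15)) = Mul(36, Rational(-1, 15)) = Rational(-12, 5) ≈ -2.4000)
Add(Mul(-14, W), -32) = Add(Mul(-14, Rational(-12, 5)), -32) = Add(Rational(168, 5), -32) = Rational(8, 5)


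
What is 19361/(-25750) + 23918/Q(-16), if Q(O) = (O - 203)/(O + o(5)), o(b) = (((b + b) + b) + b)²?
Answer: -78835141353/1879750 ≈ -41939.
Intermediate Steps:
o(b) = 16*b² (o(b) = ((2*b + b) + b)² = (3*b + b)² = (4*b)² = 16*b²)
Q(O) = (-203 + O)/(400 + O) (Q(O) = (O - 203)/(O + 16*5²) = (-203 + O)/(O + 16*25) = (-203 + O)/(O + 400) = (-203 + O)/(400 + O))
19361/(-25750) + 23918/Q(-16) = 19361/(-25750) + 23918/(((-203 - 16)/(400 - 16))) = 19361*(-1/25750) + 23918/((-219/384)) = -19361/25750 + 23918/(((1/384)*(-219))) = -19361/25750 + 23918/(-73/128) = -19361/25750 + 23918*(-128/73) = -19361/25750 - 3061504/73 = -78835141353/1879750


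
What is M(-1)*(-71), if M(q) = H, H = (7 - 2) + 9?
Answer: -994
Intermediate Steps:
H = 14 (H = 5 + 9 = 14)
M(q) = 14
M(-1)*(-71) = 14*(-71) = -994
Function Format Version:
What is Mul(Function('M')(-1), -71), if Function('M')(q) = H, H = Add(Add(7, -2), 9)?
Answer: -994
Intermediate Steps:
H = 14 (H = Add(5, 9) = 14)
Function('M')(q) = 14
Mul(Function('M')(-1), -71) = Mul(14, -71) = -994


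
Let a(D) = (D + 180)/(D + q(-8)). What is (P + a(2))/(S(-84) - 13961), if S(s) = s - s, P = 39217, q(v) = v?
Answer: -117560/41883 ≈ -2.8069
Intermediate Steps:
S(s) = 0
a(D) = (180 + D)/(-8 + D) (a(D) = (D + 180)/(D - 8) = (180 + D)/(-8 + D))
(P + a(2))/(S(-84) - 13961) = (39217 + (180 + 2)/(-8 + 2))/(0 - 13961) = (39217 + 182/(-6))/(-13961) = (39217 - ⅙*182)*(-1/13961) = (39217 - 91/3)*(-1/13961) = (117560/3)*(-1/13961) = -117560/41883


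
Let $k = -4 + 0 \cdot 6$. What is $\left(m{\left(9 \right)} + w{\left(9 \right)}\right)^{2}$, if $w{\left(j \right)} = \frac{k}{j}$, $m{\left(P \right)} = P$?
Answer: $\frac{5929}{81} \approx 73.198$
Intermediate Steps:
$k = -4$ ($k = -4 + 0 = -4$)
$w{\left(j \right)} = - \frac{4}{j}$
$\left(m{\left(9 \right)} + w{\left(9 \right)}\right)^{2} = \left(9 - \frac{4}{9}\right)^{2} = \left(\frac{77}{9}\right)^{2} = \frac{5929}{81}$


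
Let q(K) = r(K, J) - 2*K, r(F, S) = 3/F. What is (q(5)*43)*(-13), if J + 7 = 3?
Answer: 26273/5 ≈ 5254.6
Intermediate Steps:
J = -4 (J = -7 + 3 = -4)
q(K) = -2*K + 3/K (q(K) = 3/K - 2*K = -2*K + 3/K)
(q(5)*43)*(-13) = ((-2*5 + 3/5)*43)*(-13) = ((-10 + 3*(⅕))*43)*(-13) = ((-10 + ⅗)*43)*(-13) = -47/5*43*(-13) = -2021/5*(-13) = 26273/5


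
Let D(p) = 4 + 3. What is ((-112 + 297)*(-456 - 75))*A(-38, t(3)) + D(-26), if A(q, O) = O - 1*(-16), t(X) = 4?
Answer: -1964693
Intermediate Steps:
A(q, O) = 16 + O (A(q, O) = O + 16 = 16 + O)
D(p) = 7
((-112 + 297)*(-456 - 75))*A(-38, t(3)) + D(-26) = ((-112 + 297)*(-456 - 75))*(16 + 4) + 7 = (185*(-531))*20 + 7 = -98235*20 + 7 = -1964700 + 7 = -1964693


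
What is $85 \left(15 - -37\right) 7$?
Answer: $30940$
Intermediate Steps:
$85 \left(15 - -37\right) 7 = 85 \left(15 + 37\right) 7 = 85 \cdot 52 \cdot 7 = 4420 \cdot 7 = 30940$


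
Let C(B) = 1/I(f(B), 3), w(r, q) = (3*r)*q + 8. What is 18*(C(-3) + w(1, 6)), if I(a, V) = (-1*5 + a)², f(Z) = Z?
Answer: 14985/32 ≈ 468.28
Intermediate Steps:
w(r, q) = 8 + 3*q*r (w(r, q) = 3*q*r + 8 = 8 + 3*q*r)
I(a, V) = (-5 + a)²
C(B) = (-5 + B)⁻² (C(B) = 1/((-5 + B)²) = (-5 + B)⁻²)
18*(C(-3) + w(1, 6)) = 18*((-5 - 3)⁻² + (8 + 3*6*1)) = 18*((-8)⁻² + (8 + 18)) = 18*(1/64 + 26) = 18*(1665/64) = 14985/32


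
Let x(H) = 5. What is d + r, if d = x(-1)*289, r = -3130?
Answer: -1685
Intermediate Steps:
d = 1445 (d = 5*289 = 1445)
d + r = 1445 - 3130 = -1685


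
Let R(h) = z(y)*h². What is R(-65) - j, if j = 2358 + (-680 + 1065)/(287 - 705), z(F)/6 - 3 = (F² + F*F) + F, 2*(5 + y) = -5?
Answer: 103946831/38 ≈ 2.7354e+6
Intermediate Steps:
y = -15/2 (y = -5 + (½)*(-5) = -5 - 5/2 = -15/2 ≈ -7.5000)
z(F) = 18 + 6*F + 12*F² (z(F) = 18 + 6*((F² + F*F) + F) = 18 + 6*((F² + F²) + F) = 18 + 6*(2*F² + F) = 18 + 6*(F + 2*F²) = 18 + (6*F + 12*F²) = 18 + 6*F + 12*F²)
R(h) = 648*h² (R(h) = (18 + 6*(-15/2) + 12*(-15/2)²)*h² = (18 - 45 + 12*(225/4))*h² = (18 - 45 + 675)*h² = 648*h²)
j = 89569/38 (j = 2358 + 385/(-418) = 2358 + 385*(-1/418) = 2358 - 35/38 = 89569/38 ≈ 2357.1)
R(-65) - j = 648*(-65)² - 1*89569/38 = 648*4225 - 89569/38 = 2737800 - 89569/38 = 103946831/38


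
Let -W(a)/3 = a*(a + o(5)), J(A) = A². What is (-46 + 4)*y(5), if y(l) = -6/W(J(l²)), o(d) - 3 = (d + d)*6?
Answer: -21/107500 ≈ -0.00019535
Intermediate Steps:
o(d) = 3 + 12*d (o(d) = 3 + (d + d)*6 = 3 + (2*d)*6 = 3 + 12*d)
W(a) = -3*a*(63 + a) (W(a) = -3*a*(a + (3 + 12*5)) = -3*a*(a + (3 + 60)) = -3*a*(a + 63) = -3*a*(63 + a))
y(l) = 2/(l⁴*(63 + l⁴)) (y(l) = -6*(-1/(3*l⁴*(63 + (l²)²))) = -6*(-1/(3*l⁴*(63 + l⁴))) = -(-2)/(l⁴*(63 + l⁴)) = 2/(l⁴*(63 + l⁴)))
(-46 + 4)*y(5) = (-46 + 4)*(2/(5⁴*(63 + 5⁴))) = -84/(625*(63 + 625)) = -84/(625*688) = -42*1/215000 = -21/107500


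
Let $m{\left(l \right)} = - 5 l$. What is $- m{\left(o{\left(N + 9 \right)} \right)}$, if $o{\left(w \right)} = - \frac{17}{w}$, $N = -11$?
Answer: $\frac{85}{2} \approx 42.5$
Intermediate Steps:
$- m{\left(o{\left(N + 9 \right)} \right)} = - \left(-5\right) \left(- \frac{17}{-11 + 9}\right) = - \left(-5\right) \left(- \frac{17}{-2}\right) = - \left(-5\right) \left(\left(-17\right) \left(- \frac{1}{2}\right)\right) = - \frac{\left(-5\right) 17}{2} = \left(-1\right) \left(- \frac{85}{2}\right) = \frac{85}{2}$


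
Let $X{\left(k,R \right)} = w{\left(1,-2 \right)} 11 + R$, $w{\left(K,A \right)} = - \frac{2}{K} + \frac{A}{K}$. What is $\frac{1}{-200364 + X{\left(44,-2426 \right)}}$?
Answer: $- \frac{1}{202834} \approx -4.9301 \cdot 10^{-6}$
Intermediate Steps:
$X{\left(k,R \right)} = -44 + R$ ($X{\left(k,R \right)} = \frac{-2 - 2}{1} \cdot 11 + R = 1 \left(-4\right) 11 + R = \left(-4\right) 11 + R = -44 + R$)
$\frac{1}{-200364 + X{\left(44,-2426 \right)}} = \frac{1}{-200364 - 2470} = \frac{1}{-202834} = - \frac{1}{202834}$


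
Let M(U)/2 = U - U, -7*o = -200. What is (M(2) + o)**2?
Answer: 40000/49 ≈ 816.33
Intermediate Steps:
o = 200/7 (o = -1/7*(-200) = 200/7 ≈ 28.571)
M(U) = 0 (M(U) = 2*(U - U) = 2*0 = 0)
(M(2) + o)**2 = (0 + 200/7)**2 = (200/7)**2 = 40000/49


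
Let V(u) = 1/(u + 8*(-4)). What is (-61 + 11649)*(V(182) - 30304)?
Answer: -26337200606/75 ≈ -3.5116e+8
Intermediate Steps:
V(u) = 1/(-32 + u) (V(u) = 1/(u - 32) = 1/(-32 + u))
(-61 + 11649)*(V(182) - 30304) = (-61 + 11649)*(1/(-32 + 182) - 30304) = 11588*(1/150 - 30304) = 11588*(-4545599/150) = -26337200606/75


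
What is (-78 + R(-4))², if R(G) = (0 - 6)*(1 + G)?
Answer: 3600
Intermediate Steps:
R(G) = -6 - 6*G (R(G) = -6*(1 + G) = -6 - 6*G)
(-78 + R(-4))² = (-78 + (-6 - 6*(-4)))² = (-78 + (-6 + 24))² = (-78 + 18)² = (-60)² = 3600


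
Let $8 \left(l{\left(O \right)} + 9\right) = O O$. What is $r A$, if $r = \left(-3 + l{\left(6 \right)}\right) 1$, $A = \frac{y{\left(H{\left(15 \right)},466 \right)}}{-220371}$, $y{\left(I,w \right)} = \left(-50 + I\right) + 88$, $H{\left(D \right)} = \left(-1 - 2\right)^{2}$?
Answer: $\frac{235}{146914} \approx 0.0015996$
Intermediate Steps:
$H{\left(D \right)} = 9$ ($H{\left(D \right)} = \left(-3\right)^{2} = 9$)
$l{\left(O \right)} = -9 + \frac{O^{2}}{8}$ ($l{\left(O \right)} = -9 + \frac{O O}{8} = -9 + \frac{O^{2}}{8}$)
$y{\left(I,w \right)} = 38 + I$
$A = - \frac{47}{220371}$ ($A = \frac{38 + 9}{-220371} = 47 \left(- \frac{1}{220371}\right) = - \frac{47}{220371} \approx -0.00021328$)
$r = - \frac{15}{2}$ ($r = \left(-3 - \left(9 - \frac{6^{2}}{8}\right)\right) 1 = \left(-3 + \left(-9 + \frac{1}{8} \cdot 36\right)\right) 1 = \left(-3 + \left(-9 + \frac{9}{2}\right)\right) 1 = \left(-3 - \frac{9}{2}\right) 1 = \left(- \frac{15}{2}\right) 1 = - \frac{15}{2} \approx -7.5$)
$r A = \left(- \frac{15}{2}\right) \left(- \frac{47}{220371}\right) = \frac{235}{146914}$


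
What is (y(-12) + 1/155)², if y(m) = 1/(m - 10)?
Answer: 17689/11628100 ≈ 0.0015212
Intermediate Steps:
y(m) = 1/(-10 + m)
(y(-12) + 1/155)² = (1/(-10 - 12) + 1/155)² = (1/(-22) + 1/155)² = (-1/22 + 1/155)² = (-133/3410)² = 17689/11628100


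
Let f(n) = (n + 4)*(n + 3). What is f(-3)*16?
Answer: 0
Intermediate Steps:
f(n) = (3 + n)*(4 + n) (f(n) = (4 + n)*(3 + n) = (3 + n)*(4 + n))
f(-3)*16 = (12 + (-3)**2 + 7*(-3))*16 = (12 + 9 - 21)*16 = 0*16 = 0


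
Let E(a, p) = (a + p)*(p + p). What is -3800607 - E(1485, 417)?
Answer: -5386875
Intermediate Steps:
E(a, p) = 2*p*(a + p) (E(a, p) = (a + p)*(2*p) = 2*p*(a + p))
-3800607 - E(1485, 417) = -3800607 - 2*417*(1485 + 417) = -3800607 - 2*417*1902 = -3800607 - 1*1586268 = -3800607 - 1586268 = -5386875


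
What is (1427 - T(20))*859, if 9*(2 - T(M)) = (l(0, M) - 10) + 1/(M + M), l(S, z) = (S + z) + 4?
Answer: 147049633/120 ≈ 1.2254e+6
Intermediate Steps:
l(S, z) = 4 + S + z
T(M) = 8/3 - M/9 - 1/(18*M) (T(M) = 2 - (((4 + 0 + M) - 10) + 1/(M + M))/9 = 2 - (((4 + M) - 10) + 1/(2*M))/9 = 2 - ((-6 + M) + 1/(2*M))/9 = 2 - (-6 + M + 1/(2*M))/9 = 2 + (⅔ - M/9 - 1/(18*M)) = 8/3 - M/9 - 1/(18*M))
(1427 - T(20))*859 = (1427 - (8/3 - ⅑*20 - 1/18/20))*859 = (1427 - (8/3 - 20/9 - 1/18*1/20))*859 = (1427 - (8/3 - 20/9 - 1/360))*859 = (1427 - 1*53/120)*859 = (1427 - 53/120)*859 = (171187/120)*859 = 147049633/120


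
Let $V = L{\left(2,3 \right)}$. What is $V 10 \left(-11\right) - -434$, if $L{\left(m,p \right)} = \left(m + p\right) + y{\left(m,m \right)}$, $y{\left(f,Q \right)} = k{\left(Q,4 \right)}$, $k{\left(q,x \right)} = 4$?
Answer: $-556$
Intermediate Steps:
$y{\left(f,Q \right)} = 4$
$L{\left(m,p \right)} = 4 + m + p$ ($L{\left(m,p \right)} = \left(m + p\right) + 4 = 4 + m + p$)
$V = 9$ ($V = 4 + 2 + 3 = 9$)
$V 10 \left(-11\right) - -434 = 9 \cdot 10 \left(-11\right) - -434 = 90 \left(-11\right) + 434 = -990 + 434 = -556$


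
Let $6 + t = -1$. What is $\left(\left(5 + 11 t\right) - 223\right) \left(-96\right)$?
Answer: $28320$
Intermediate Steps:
$t = -7$ ($t = -6 - 1 = -7$)
$\left(\left(5 + 11 t\right) - 223\right) \left(-96\right) = \left(\left(5 + 11 \left(-7\right)\right) - 223\right) \left(-96\right) = \left(\left(5 - 77\right) - 223\right) \left(-96\right) = \left(-72 - 223\right) \left(-96\right) = \left(-295\right) \left(-96\right) = 28320$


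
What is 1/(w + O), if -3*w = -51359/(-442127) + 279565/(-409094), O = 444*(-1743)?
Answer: -11073765486/8569896425765471 ≈ -1.2922e-6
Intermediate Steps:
O = -773892
w = 2093726041/11073765486 (w = -(-51359/(-442127) + 279565/(-409094))/3 = -(-51359*(-1/442127) + 279565*(-1/409094))/3 = -(7337/63161 - 279565/409094)/3 = -⅓*(-2093726041/3691255162) = 2093726041/11073765486 ≈ 0.18907)
1/(w + O) = 1/(2093726041/11073765486 - 773892) = 1/(-8569896425765471/11073765486) = -11073765486/8569896425765471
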